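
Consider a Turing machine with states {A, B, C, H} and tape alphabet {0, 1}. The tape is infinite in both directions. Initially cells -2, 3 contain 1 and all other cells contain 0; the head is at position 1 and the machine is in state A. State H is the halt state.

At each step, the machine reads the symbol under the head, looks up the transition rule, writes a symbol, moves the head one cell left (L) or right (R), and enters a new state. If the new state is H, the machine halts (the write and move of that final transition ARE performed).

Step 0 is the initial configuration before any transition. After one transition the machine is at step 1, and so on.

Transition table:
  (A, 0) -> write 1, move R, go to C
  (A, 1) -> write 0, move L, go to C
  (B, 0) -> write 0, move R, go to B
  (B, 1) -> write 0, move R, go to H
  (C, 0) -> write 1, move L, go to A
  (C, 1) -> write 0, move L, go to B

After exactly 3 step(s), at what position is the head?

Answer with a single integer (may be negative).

Step 1: in state A at pos 1, read 0 -> (A,0)->write 1,move R,goto C. Now: state=C, head=2, tape[-3..4]=01001010 (head:      ^)
Step 2: in state C at pos 2, read 0 -> (C,0)->write 1,move L,goto A. Now: state=A, head=1, tape[-3..4]=01001110 (head:     ^)
Step 3: in state A at pos 1, read 1 -> (A,1)->write 0,move L,goto C. Now: state=C, head=0, tape[-3..4]=01000110 (head:    ^)

Answer: 0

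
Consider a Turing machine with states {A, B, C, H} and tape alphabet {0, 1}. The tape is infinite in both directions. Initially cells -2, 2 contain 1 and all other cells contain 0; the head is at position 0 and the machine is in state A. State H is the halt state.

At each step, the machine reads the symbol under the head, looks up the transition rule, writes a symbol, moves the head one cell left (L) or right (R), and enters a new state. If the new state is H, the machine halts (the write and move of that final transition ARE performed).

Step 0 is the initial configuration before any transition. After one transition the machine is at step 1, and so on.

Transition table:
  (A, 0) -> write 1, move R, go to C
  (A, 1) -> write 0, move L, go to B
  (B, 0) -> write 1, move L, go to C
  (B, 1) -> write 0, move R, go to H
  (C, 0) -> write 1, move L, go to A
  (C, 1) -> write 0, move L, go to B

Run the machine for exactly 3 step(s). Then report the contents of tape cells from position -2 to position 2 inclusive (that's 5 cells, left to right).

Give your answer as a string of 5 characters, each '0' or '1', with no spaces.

Answer: 10011

Derivation:
Step 1: in state A at pos 0, read 0 -> (A,0)->write 1,move R,goto C. Now: state=C, head=1, tape[-3..3]=0101010 (head:     ^)
Step 2: in state C at pos 1, read 0 -> (C,0)->write 1,move L,goto A. Now: state=A, head=0, tape[-3..3]=0101110 (head:    ^)
Step 3: in state A at pos 0, read 1 -> (A,1)->write 0,move L,goto B. Now: state=B, head=-1, tape[-3..3]=0100110 (head:   ^)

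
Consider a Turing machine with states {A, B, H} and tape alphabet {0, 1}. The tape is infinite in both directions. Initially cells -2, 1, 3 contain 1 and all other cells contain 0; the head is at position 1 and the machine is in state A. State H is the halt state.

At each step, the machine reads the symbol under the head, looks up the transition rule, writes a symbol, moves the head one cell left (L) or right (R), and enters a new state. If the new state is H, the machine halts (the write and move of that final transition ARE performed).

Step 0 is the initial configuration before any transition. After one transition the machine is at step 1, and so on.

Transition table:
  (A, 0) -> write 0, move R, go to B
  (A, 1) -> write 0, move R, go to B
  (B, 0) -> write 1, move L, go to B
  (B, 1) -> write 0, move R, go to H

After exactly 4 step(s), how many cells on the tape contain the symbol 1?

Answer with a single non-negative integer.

Step 1: in state A at pos 1, read 1 -> (A,1)->write 0,move R,goto B. Now: state=B, head=2, tape[-3..4]=01000010 (head:      ^)
Step 2: in state B at pos 2, read 0 -> (B,0)->write 1,move L,goto B. Now: state=B, head=1, tape[-3..4]=01000110 (head:     ^)
Step 3: in state B at pos 1, read 0 -> (B,0)->write 1,move L,goto B. Now: state=B, head=0, tape[-3..4]=01001110 (head:    ^)
Step 4: in state B at pos 0, read 0 -> (B,0)->write 1,move L,goto B. Now: state=B, head=-1, tape[-3..4]=01011110 (head:   ^)
Cells containing 1 after step 4: {-2, 0, 1, 2, 3} -> 5 cell(s)

Answer: 5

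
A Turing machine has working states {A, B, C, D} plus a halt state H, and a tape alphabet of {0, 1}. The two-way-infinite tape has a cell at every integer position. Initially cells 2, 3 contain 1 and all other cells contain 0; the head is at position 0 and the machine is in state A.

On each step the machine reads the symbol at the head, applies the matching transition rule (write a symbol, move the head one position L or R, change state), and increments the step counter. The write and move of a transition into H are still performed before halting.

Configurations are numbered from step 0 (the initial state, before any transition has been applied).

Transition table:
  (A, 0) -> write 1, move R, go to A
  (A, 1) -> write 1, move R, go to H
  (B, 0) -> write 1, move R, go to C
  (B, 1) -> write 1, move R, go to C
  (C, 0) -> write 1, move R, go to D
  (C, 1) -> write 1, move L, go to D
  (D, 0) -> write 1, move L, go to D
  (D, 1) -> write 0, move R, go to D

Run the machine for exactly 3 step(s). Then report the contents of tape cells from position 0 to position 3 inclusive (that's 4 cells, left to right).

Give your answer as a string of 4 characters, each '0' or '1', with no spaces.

Answer: 1111

Derivation:
Step 1: in state A at pos 0, read 0 -> (A,0)->write 1,move R,goto A. Now: state=A, head=1, tape[-1..4]=010110 (head:   ^)
Step 2: in state A at pos 1, read 0 -> (A,0)->write 1,move R,goto A. Now: state=A, head=2, tape[-1..4]=011110 (head:    ^)
Step 3: in state A at pos 2, read 1 -> (A,1)->write 1,move R,goto H. Now: state=H, head=3, tape[-1..4]=011110 (head:     ^)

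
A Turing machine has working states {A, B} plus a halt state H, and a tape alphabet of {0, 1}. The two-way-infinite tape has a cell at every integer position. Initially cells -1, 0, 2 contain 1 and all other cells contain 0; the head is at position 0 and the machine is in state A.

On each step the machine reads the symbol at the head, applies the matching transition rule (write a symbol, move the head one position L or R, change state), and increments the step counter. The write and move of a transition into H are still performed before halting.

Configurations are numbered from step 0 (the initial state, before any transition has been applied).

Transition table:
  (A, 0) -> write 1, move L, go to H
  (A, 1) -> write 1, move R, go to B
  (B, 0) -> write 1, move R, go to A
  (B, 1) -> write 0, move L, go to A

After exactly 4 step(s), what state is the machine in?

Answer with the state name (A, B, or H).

Answer: A

Derivation:
Step 1: in state A at pos 0, read 1 -> (A,1)->write 1,move R,goto B. Now: state=B, head=1, tape[-2..3]=011010 (head:    ^)
Step 2: in state B at pos 1, read 0 -> (B,0)->write 1,move R,goto A. Now: state=A, head=2, tape[-2..3]=011110 (head:     ^)
Step 3: in state A at pos 2, read 1 -> (A,1)->write 1,move R,goto B. Now: state=B, head=3, tape[-2..4]=0111100 (head:      ^)
Step 4: in state B at pos 3, read 0 -> (B,0)->write 1,move R,goto A. Now: state=A, head=4, tape[-2..5]=01111100 (head:       ^)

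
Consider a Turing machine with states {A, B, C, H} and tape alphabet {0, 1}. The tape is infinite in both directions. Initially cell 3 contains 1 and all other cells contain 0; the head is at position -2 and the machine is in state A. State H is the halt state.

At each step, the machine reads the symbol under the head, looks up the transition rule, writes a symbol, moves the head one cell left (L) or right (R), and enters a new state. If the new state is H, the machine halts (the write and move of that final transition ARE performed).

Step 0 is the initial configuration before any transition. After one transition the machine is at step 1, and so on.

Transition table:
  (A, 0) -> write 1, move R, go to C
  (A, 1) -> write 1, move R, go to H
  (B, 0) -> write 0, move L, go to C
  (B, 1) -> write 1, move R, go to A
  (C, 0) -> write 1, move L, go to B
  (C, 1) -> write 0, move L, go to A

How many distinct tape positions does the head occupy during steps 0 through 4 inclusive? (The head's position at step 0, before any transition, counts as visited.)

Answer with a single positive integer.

Step 1: in state A at pos -2, read 0 -> (A,0)->write 1,move R,goto C. Now: state=C, head=-1, tape[-3..4]=01000010 (head:   ^)
Step 2: in state C at pos -1, read 0 -> (C,0)->write 1,move L,goto B. Now: state=B, head=-2, tape[-3..4]=01100010 (head:  ^)
Step 3: in state B at pos -2, read 1 -> (B,1)->write 1,move R,goto A. Now: state=A, head=-1, tape[-3..4]=01100010 (head:   ^)
Step 4: in state A at pos -1, read 1 -> (A,1)->write 1,move R,goto H. Now: state=H, head=0, tape[-3..4]=01100010 (head:    ^)
Head positions at steps 0..4: starting at -2, distinct positions visited = {-2, -1, 0} -> 3 position(s)

Answer: 3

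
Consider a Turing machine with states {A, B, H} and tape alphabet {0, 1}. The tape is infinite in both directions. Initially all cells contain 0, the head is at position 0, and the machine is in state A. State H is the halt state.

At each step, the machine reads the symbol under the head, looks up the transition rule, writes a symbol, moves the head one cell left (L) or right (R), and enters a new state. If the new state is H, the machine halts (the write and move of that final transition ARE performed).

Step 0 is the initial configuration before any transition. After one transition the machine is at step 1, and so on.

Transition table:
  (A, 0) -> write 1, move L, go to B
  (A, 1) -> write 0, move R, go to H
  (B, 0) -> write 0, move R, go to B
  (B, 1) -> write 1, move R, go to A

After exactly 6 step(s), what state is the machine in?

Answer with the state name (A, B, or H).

Step 1: in state A at pos 0, read 0 -> (A,0)->write 1,move L,goto B. Now: state=B, head=-1, tape[-2..1]=0010 (head:  ^)
Step 2: in state B at pos -1, read 0 -> (B,0)->write 0,move R,goto B. Now: state=B, head=0, tape[-2..1]=0010 (head:   ^)
Step 3: in state B at pos 0, read 1 -> (B,1)->write 1,move R,goto A. Now: state=A, head=1, tape[-2..2]=00100 (head:    ^)
Step 4: in state A at pos 1, read 0 -> (A,0)->write 1,move L,goto B. Now: state=B, head=0, tape[-2..2]=00110 (head:   ^)
Step 5: in state B at pos 0, read 1 -> (B,1)->write 1,move R,goto A. Now: state=A, head=1, tape[-2..2]=00110 (head:    ^)
Step 6: in state A at pos 1, read 1 -> (A,1)->write 0,move R,goto H. Now: state=H, head=2, tape[-2..3]=001000 (head:     ^)

Answer: H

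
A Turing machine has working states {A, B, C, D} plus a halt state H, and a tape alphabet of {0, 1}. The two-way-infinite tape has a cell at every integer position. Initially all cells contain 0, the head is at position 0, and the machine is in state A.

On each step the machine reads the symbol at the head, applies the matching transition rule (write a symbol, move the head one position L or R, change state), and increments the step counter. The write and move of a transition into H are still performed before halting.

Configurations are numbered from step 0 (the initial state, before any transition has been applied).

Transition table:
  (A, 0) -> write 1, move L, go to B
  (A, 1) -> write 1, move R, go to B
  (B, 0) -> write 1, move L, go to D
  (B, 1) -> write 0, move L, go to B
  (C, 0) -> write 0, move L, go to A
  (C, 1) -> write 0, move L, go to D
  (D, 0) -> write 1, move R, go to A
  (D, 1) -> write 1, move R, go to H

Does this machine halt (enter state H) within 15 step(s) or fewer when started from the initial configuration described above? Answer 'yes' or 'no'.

Step 1: in state A at pos 0, read 0 -> (A,0)->write 1,move L,goto B. Now: state=B, head=-1, tape[-2..1]=0010 (head:  ^)
Step 2: in state B at pos -1, read 0 -> (B,0)->write 1,move L,goto D. Now: state=D, head=-2, tape[-3..1]=00110 (head:  ^)
Step 3: in state D at pos -2, read 0 -> (D,0)->write 1,move R,goto A. Now: state=A, head=-1, tape[-3..1]=01110 (head:   ^)
Step 4: in state A at pos -1, read 1 -> (A,1)->write 1,move R,goto B. Now: state=B, head=0, tape[-3..1]=01110 (head:    ^)
Step 5: in state B at pos 0, read 1 -> (B,1)->write 0,move L,goto B. Now: state=B, head=-1, tape[-3..1]=01100 (head:   ^)
Step 6: in state B at pos -1, read 1 -> (B,1)->write 0,move L,goto B. Now: state=B, head=-2, tape[-3..1]=01000 (head:  ^)
Step 7: in state B at pos -2, read 1 -> (B,1)->write 0,move L,goto B. Now: state=B, head=-3, tape[-4..1]=000000 (head:  ^)
Step 8: in state B at pos -3, read 0 -> (B,0)->write 1,move L,goto D. Now: state=D, head=-4, tape[-5..1]=0010000 (head:  ^)
Step 9: in state D at pos -4, read 0 -> (D,0)->write 1,move R,goto A. Now: state=A, head=-3, tape[-5..1]=0110000 (head:   ^)
Step 10: in state A at pos -3, read 1 -> (A,1)->write 1,move R,goto B. Now: state=B, head=-2, tape[-5..1]=0110000 (head:    ^)
Step 11: in state B at pos -2, read 0 -> (B,0)->write 1,move L,goto D. Now: state=D, head=-3, tape[-5..1]=0111000 (head:   ^)
Step 12: in state D at pos -3, read 1 -> (D,1)->write 1,move R,goto H. Now: state=H, head=-2, tape[-5..1]=0111000 (head:    ^)
State H reached at step 12; 12 <= 15 -> yes

Answer: yes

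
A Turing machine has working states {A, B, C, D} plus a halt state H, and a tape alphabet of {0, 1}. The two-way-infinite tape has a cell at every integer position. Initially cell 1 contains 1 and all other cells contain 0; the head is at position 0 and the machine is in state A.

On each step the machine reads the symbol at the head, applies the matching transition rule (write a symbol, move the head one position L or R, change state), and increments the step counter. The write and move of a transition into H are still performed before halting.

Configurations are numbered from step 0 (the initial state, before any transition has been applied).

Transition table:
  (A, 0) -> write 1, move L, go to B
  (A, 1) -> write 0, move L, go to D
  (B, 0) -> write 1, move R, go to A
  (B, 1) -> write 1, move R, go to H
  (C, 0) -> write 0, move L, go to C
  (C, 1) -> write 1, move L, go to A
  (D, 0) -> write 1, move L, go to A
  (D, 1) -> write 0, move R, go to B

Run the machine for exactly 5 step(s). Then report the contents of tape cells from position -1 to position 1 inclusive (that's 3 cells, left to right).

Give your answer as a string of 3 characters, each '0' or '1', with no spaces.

Step 1: in state A at pos 0, read 0 -> (A,0)->write 1,move L,goto B. Now: state=B, head=-1, tape[-2..2]=00110 (head:  ^)
Step 2: in state B at pos -1, read 0 -> (B,0)->write 1,move R,goto A. Now: state=A, head=0, tape[-2..2]=01110 (head:   ^)
Step 3: in state A at pos 0, read 1 -> (A,1)->write 0,move L,goto D. Now: state=D, head=-1, tape[-2..2]=01010 (head:  ^)
Step 4: in state D at pos -1, read 1 -> (D,1)->write 0,move R,goto B. Now: state=B, head=0, tape[-2..2]=00010 (head:   ^)
Step 5: in state B at pos 0, read 0 -> (B,0)->write 1,move R,goto A. Now: state=A, head=1, tape[-2..2]=00110 (head:    ^)

Answer: 011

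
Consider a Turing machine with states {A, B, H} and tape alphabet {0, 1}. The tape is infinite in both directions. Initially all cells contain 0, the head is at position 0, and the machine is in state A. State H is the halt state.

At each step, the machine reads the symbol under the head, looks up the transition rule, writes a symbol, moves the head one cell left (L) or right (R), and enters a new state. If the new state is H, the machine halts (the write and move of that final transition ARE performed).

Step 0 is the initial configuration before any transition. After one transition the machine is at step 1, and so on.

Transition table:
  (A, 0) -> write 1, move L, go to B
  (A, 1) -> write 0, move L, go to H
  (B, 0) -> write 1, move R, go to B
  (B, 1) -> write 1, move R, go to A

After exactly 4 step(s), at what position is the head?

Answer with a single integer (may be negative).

Answer: 0

Derivation:
Step 1: in state A at pos 0, read 0 -> (A,0)->write 1,move L,goto B. Now: state=B, head=-1, tape[-2..1]=0010 (head:  ^)
Step 2: in state B at pos -1, read 0 -> (B,0)->write 1,move R,goto B. Now: state=B, head=0, tape[-2..1]=0110 (head:   ^)
Step 3: in state B at pos 0, read 1 -> (B,1)->write 1,move R,goto A. Now: state=A, head=1, tape[-2..2]=01100 (head:    ^)
Step 4: in state A at pos 1, read 0 -> (A,0)->write 1,move L,goto B. Now: state=B, head=0, tape[-2..2]=01110 (head:   ^)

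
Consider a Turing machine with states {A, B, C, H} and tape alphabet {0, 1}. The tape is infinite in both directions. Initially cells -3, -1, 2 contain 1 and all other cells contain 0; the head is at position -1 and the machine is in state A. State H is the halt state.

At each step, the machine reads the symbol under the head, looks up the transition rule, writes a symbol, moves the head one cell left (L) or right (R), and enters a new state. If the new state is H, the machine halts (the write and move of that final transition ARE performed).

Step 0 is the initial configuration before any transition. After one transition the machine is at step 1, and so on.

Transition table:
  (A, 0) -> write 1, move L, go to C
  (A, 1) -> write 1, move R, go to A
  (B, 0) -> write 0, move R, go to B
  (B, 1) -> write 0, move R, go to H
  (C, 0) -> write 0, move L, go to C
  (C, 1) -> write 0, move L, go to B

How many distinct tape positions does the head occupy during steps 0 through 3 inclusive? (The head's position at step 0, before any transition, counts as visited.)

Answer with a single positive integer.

Answer: 3

Derivation:
Step 1: in state A at pos -1, read 1 -> (A,1)->write 1,move R,goto A. Now: state=A, head=0, tape[-4..3]=01010010 (head:     ^)
Step 2: in state A at pos 0, read 0 -> (A,0)->write 1,move L,goto C. Now: state=C, head=-1, tape[-4..3]=01011010 (head:    ^)
Step 3: in state C at pos -1, read 1 -> (C,1)->write 0,move L,goto B. Now: state=B, head=-2, tape[-4..3]=01001010 (head:   ^)
Head positions at steps 0..3: starting at -1, distinct positions visited = {-2, -1, 0} -> 3 position(s)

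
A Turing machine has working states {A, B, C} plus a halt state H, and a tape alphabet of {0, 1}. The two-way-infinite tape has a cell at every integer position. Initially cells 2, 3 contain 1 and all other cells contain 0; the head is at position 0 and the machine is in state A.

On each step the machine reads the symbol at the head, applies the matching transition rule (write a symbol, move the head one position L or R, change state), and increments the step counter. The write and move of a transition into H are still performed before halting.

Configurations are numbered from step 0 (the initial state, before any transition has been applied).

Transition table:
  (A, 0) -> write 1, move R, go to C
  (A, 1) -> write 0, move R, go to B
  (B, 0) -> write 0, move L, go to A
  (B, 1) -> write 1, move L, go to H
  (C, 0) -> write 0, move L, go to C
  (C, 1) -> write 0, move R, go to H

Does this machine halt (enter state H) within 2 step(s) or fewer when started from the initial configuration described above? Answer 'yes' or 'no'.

Step 1: in state A at pos 0, read 0 -> (A,0)->write 1,move R,goto C. Now: state=C, head=1, tape[-1..4]=010110 (head:   ^)
Step 2: in state C at pos 1, read 0 -> (C,0)->write 0,move L,goto C. Now: state=C, head=0, tape[-1..4]=010110 (head:  ^)
After 2 step(s): state = C (not H) -> not halted within 2 -> no

Answer: no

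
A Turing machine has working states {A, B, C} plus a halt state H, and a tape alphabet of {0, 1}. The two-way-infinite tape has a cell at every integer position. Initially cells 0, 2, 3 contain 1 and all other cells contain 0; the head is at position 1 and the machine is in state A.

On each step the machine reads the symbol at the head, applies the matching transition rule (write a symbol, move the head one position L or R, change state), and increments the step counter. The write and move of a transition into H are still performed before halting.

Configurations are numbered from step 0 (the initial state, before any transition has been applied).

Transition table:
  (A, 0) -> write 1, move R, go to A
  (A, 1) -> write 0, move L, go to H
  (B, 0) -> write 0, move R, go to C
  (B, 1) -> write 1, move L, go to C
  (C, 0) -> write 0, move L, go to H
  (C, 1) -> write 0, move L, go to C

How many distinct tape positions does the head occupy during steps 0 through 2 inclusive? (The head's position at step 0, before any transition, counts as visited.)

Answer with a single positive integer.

Step 1: in state A at pos 1, read 0 -> (A,0)->write 1,move R,goto A. Now: state=A, head=2, tape[-1..4]=011110 (head:    ^)
Step 2: in state A at pos 2, read 1 -> (A,1)->write 0,move L,goto H. Now: state=H, head=1, tape[-1..4]=011010 (head:   ^)
Head positions at steps 0..2: starting at 1, distinct positions visited = {1, 2} -> 2 position(s)

Answer: 2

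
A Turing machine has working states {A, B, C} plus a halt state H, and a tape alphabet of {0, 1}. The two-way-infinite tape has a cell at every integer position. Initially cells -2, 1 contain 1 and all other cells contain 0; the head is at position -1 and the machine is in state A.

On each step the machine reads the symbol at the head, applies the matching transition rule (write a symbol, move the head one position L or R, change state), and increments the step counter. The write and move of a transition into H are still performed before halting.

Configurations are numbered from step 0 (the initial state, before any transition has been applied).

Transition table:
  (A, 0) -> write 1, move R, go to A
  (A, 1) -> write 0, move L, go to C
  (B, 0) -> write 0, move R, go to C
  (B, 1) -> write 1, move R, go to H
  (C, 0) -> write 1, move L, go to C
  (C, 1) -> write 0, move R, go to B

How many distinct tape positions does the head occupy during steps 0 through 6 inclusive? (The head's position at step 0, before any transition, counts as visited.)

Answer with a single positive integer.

Answer: 4

Derivation:
Step 1: in state A at pos -1, read 0 -> (A,0)->write 1,move R,goto A. Now: state=A, head=0, tape[-3..2]=011010 (head:    ^)
Step 2: in state A at pos 0, read 0 -> (A,0)->write 1,move R,goto A. Now: state=A, head=1, tape[-3..2]=011110 (head:     ^)
Step 3: in state A at pos 1, read 1 -> (A,1)->write 0,move L,goto C. Now: state=C, head=0, tape[-3..2]=011100 (head:    ^)
Step 4: in state C at pos 0, read 1 -> (C,1)->write 0,move R,goto B. Now: state=B, head=1, tape[-3..2]=011000 (head:     ^)
Step 5: in state B at pos 1, read 0 -> (B,0)->write 0,move R,goto C. Now: state=C, head=2, tape[-3..3]=0110000 (head:      ^)
Step 6: in state C at pos 2, read 0 -> (C,0)->write 1,move L,goto C. Now: state=C, head=1, tape[-3..3]=0110010 (head:     ^)
Head positions at steps 0..6: starting at -1, distinct positions visited = {-1, 0, 1, 2} -> 4 position(s)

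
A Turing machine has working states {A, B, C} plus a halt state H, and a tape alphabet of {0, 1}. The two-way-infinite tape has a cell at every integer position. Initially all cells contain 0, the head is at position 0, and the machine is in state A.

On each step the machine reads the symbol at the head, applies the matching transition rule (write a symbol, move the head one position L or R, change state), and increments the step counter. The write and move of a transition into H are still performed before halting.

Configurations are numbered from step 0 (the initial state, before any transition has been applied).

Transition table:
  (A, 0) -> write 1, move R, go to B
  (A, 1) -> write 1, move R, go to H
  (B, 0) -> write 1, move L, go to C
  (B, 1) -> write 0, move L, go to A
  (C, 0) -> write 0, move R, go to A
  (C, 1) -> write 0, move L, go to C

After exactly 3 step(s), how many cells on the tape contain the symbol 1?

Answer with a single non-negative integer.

Step 1: in state A at pos 0, read 0 -> (A,0)->write 1,move R,goto B. Now: state=B, head=1, tape[-1..2]=0100 (head:   ^)
Step 2: in state B at pos 1, read 0 -> (B,0)->write 1,move L,goto C. Now: state=C, head=0, tape[-1..2]=0110 (head:  ^)
Step 3: in state C at pos 0, read 1 -> (C,1)->write 0,move L,goto C. Now: state=C, head=-1, tape[-2..2]=00010 (head:  ^)
Cells containing 1 after step 3: {1} -> 1 cell(s)

Answer: 1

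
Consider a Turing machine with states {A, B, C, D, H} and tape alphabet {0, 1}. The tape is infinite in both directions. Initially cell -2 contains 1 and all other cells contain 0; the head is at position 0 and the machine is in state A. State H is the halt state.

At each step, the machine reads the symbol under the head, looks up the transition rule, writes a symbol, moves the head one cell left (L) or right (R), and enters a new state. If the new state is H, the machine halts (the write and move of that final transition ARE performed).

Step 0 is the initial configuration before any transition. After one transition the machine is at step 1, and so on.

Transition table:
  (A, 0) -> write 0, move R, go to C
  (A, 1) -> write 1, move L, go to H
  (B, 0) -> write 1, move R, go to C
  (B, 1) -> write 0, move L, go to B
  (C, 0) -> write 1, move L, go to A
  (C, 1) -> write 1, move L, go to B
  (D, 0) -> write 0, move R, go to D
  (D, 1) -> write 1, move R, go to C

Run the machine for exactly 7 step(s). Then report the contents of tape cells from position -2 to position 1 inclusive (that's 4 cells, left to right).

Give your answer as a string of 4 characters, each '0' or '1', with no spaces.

Step 1: in state A at pos 0, read 0 -> (A,0)->write 0,move R,goto C. Now: state=C, head=1, tape[-3..2]=010000 (head:     ^)
Step 2: in state C at pos 1, read 0 -> (C,0)->write 1,move L,goto A. Now: state=A, head=0, tape[-3..2]=010010 (head:    ^)
Step 3: in state A at pos 0, read 0 -> (A,0)->write 0,move R,goto C. Now: state=C, head=1, tape[-3..2]=010010 (head:     ^)
Step 4: in state C at pos 1, read 1 -> (C,1)->write 1,move L,goto B. Now: state=B, head=0, tape[-3..2]=010010 (head:    ^)
Step 5: in state B at pos 0, read 0 -> (B,0)->write 1,move R,goto C. Now: state=C, head=1, tape[-3..2]=010110 (head:     ^)
Step 6: in state C at pos 1, read 1 -> (C,1)->write 1,move L,goto B. Now: state=B, head=0, tape[-3..2]=010110 (head:    ^)
Step 7: in state B at pos 0, read 1 -> (B,1)->write 0,move L,goto B. Now: state=B, head=-1, tape[-3..2]=010010 (head:   ^)

Answer: 1001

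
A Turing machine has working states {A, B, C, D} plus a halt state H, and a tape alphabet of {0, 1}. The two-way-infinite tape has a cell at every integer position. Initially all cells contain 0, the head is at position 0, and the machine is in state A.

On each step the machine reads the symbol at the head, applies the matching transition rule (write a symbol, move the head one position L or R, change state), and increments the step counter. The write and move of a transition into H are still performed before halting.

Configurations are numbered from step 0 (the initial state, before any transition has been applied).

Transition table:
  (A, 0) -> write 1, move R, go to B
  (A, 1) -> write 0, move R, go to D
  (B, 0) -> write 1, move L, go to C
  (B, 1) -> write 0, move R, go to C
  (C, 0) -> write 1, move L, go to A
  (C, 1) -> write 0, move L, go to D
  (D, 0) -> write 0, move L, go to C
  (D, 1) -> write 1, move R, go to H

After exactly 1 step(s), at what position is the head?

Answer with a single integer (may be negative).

Step 1: in state A at pos 0, read 0 -> (A,0)->write 1,move R,goto B. Now: state=B, head=1, tape[-1..2]=0100 (head:   ^)

Answer: 1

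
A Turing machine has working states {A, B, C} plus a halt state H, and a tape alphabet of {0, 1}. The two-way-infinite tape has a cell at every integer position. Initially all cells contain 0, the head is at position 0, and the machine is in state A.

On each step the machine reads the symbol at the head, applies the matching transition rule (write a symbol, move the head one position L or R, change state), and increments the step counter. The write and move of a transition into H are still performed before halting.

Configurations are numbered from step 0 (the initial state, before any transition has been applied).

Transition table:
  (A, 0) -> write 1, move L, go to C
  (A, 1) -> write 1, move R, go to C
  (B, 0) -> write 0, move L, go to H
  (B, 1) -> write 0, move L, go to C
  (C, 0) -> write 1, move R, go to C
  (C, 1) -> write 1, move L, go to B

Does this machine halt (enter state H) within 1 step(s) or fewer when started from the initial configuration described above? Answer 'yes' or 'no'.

Answer: no

Derivation:
Step 1: in state A at pos 0, read 0 -> (A,0)->write 1,move L,goto C. Now: state=C, head=-1, tape[-2..1]=0010 (head:  ^)
After 1 step(s): state = C (not H) -> not halted within 1 -> no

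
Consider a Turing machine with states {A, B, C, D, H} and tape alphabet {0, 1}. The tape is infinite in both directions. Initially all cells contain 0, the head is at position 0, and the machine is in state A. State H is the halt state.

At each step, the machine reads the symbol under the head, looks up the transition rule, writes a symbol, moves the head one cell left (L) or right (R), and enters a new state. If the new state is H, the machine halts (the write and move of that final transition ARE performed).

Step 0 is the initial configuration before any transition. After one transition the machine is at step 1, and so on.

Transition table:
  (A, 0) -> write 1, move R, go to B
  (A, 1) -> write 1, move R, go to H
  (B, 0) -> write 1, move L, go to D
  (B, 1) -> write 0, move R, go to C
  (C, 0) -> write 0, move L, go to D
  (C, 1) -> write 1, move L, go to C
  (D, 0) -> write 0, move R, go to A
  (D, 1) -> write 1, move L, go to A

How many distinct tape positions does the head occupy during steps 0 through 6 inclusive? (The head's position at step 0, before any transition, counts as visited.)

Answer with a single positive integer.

Step 1: in state A at pos 0, read 0 -> (A,0)->write 1,move R,goto B. Now: state=B, head=1, tape[-1..2]=0100 (head:   ^)
Step 2: in state B at pos 1, read 0 -> (B,0)->write 1,move L,goto D. Now: state=D, head=0, tape[-1..2]=0110 (head:  ^)
Step 3: in state D at pos 0, read 1 -> (D,1)->write 1,move L,goto A. Now: state=A, head=-1, tape[-2..2]=00110 (head:  ^)
Step 4: in state A at pos -1, read 0 -> (A,0)->write 1,move R,goto B. Now: state=B, head=0, tape[-2..2]=01110 (head:   ^)
Step 5: in state B at pos 0, read 1 -> (B,1)->write 0,move R,goto C. Now: state=C, head=1, tape[-2..2]=01010 (head:    ^)
Step 6: in state C at pos 1, read 1 -> (C,1)->write 1,move L,goto C. Now: state=C, head=0, tape[-2..2]=01010 (head:   ^)
Head positions at steps 0..6: starting at 0, distinct positions visited = {-1, 0, 1} -> 3 position(s)

Answer: 3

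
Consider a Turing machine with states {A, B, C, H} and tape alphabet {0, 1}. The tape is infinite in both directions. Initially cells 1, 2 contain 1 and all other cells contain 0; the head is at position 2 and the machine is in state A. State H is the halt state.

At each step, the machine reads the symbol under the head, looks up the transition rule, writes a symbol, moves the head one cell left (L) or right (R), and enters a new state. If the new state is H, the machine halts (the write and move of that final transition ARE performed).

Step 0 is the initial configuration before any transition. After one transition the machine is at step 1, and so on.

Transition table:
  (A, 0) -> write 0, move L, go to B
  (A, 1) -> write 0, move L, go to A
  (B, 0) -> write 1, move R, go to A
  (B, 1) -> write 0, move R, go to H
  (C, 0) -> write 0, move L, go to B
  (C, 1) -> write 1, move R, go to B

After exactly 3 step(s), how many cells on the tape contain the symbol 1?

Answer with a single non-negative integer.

Answer: 0

Derivation:
Step 1: in state A at pos 2, read 1 -> (A,1)->write 0,move L,goto A. Now: state=A, head=1, tape[0..3]=0100 (head:  ^)
Step 2: in state A at pos 1, read 1 -> (A,1)->write 0,move L,goto A. Now: state=A, head=0, tape[-1..3]=00000 (head:  ^)
Step 3: in state A at pos 0, read 0 -> (A,0)->write 0,move L,goto B. Now: state=B, head=-1, tape[-2..3]=000000 (head:  ^)
No cell contains 1 after step 3 -> 0 cell(s)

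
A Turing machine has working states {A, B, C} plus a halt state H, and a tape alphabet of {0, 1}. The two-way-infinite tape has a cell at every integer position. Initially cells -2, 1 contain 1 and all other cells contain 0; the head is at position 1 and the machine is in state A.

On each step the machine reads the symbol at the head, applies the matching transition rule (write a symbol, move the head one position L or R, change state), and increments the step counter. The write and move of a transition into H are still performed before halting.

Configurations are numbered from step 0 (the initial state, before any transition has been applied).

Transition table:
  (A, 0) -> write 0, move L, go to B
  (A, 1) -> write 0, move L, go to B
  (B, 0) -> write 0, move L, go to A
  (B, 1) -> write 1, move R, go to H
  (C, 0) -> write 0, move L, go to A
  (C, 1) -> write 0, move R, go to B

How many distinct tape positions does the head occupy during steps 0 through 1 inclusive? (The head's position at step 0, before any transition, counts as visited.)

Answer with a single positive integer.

Answer: 2

Derivation:
Step 1: in state A at pos 1, read 1 -> (A,1)->write 0,move L,goto B. Now: state=B, head=0, tape[-3..2]=010000 (head:    ^)
Head positions at steps 0..1: starting at 1, distinct positions visited = {0, 1} -> 2 position(s)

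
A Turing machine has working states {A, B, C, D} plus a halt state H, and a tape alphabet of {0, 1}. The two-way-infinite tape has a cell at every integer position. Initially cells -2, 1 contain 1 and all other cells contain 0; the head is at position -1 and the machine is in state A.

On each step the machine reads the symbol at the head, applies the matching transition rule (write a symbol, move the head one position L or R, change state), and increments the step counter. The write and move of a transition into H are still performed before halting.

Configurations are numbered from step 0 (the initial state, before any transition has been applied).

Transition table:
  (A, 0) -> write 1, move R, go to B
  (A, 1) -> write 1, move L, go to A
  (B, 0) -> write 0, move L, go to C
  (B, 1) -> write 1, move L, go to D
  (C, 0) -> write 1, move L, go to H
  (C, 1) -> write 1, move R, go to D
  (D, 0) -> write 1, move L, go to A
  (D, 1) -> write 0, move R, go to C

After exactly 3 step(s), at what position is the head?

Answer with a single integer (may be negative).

Answer: 0

Derivation:
Step 1: in state A at pos -1, read 0 -> (A,0)->write 1,move R,goto B. Now: state=B, head=0, tape[-3..2]=011010 (head:    ^)
Step 2: in state B at pos 0, read 0 -> (B,0)->write 0,move L,goto C. Now: state=C, head=-1, tape[-3..2]=011010 (head:   ^)
Step 3: in state C at pos -1, read 1 -> (C,1)->write 1,move R,goto D. Now: state=D, head=0, tape[-3..2]=011010 (head:    ^)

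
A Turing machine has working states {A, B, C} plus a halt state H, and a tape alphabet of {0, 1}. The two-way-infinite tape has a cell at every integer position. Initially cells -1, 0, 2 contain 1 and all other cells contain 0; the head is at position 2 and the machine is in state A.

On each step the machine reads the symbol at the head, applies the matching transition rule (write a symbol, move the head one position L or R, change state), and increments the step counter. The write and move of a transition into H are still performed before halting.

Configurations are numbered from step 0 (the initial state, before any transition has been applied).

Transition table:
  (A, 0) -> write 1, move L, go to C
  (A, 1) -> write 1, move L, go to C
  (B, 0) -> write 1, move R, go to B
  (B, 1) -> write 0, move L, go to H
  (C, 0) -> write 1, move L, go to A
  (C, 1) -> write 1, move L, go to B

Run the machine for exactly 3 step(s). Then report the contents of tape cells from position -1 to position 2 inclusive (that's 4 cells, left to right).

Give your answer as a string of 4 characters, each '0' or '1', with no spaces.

Step 1: in state A at pos 2, read 1 -> (A,1)->write 1,move L,goto C. Now: state=C, head=1, tape[-2..3]=011010 (head:    ^)
Step 2: in state C at pos 1, read 0 -> (C,0)->write 1,move L,goto A. Now: state=A, head=0, tape[-2..3]=011110 (head:   ^)
Step 3: in state A at pos 0, read 1 -> (A,1)->write 1,move L,goto C. Now: state=C, head=-1, tape[-2..3]=011110 (head:  ^)

Answer: 1111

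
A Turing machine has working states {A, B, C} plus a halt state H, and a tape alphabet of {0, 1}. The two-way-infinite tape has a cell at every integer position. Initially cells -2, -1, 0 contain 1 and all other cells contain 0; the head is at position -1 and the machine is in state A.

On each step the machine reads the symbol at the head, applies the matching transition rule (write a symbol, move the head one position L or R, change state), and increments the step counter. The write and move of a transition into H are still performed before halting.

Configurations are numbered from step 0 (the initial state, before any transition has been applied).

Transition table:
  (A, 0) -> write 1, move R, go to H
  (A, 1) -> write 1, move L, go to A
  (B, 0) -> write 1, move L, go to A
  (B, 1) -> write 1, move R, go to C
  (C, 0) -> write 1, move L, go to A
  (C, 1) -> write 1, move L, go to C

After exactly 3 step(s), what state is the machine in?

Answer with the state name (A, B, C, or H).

Answer: H

Derivation:
Step 1: in state A at pos -1, read 1 -> (A,1)->write 1,move L,goto A. Now: state=A, head=-2, tape[-3..1]=01110 (head:  ^)
Step 2: in state A at pos -2, read 1 -> (A,1)->write 1,move L,goto A. Now: state=A, head=-3, tape[-4..1]=001110 (head:  ^)
Step 3: in state A at pos -3, read 0 -> (A,0)->write 1,move R,goto H. Now: state=H, head=-2, tape[-4..1]=011110 (head:   ^)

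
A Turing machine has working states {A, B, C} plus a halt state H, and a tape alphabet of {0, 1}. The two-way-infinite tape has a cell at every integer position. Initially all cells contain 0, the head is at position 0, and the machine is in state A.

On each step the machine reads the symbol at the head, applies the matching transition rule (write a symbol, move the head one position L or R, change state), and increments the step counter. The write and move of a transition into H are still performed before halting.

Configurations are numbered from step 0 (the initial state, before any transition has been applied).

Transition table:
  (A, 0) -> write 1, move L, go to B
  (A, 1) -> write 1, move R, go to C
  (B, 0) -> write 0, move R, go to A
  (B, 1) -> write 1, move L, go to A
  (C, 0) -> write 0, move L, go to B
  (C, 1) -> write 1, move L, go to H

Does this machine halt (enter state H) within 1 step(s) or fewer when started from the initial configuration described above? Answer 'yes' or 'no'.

Answer: no

Derivation:
Step 1: in state A at pos 0, read 0 -> (A,0)->write 1,move L,goto B. Now: state=B, head=-1, tape[-2..1]=0010 (head:  ^)
After 1 step(s): state = B (not H) -> not halted within 1 -> no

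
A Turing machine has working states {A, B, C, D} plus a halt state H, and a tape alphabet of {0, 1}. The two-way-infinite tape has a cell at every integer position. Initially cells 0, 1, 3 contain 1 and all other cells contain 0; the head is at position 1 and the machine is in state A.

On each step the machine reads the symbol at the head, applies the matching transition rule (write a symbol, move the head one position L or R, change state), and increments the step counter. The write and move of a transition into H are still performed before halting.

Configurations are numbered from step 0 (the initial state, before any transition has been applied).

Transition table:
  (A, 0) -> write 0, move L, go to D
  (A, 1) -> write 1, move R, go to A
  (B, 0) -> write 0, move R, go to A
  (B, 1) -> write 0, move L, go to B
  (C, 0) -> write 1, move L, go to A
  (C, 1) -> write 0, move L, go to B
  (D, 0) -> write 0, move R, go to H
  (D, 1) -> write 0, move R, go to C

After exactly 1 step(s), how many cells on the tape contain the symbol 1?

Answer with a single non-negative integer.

Step 1: in state A at pos 1, read 1 -> (A,1)->write 1,move R,goto A. Now: state=A, head=2, tape[-1..4]=011010 (head:    ^)
Cells containing 1 after step 1: {0, 1, 3} -> 3 cell(s)

Answer: 3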